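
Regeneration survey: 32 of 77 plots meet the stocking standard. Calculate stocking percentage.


Formula: Stocking % = stocked plots / total plots * 100
Stocking = 32 / 77 * 100
Stocking = 0.4156 * 100 = 41.6%

41.6


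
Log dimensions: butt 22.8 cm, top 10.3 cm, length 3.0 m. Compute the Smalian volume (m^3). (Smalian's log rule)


Smalian: V = (A1 + A2)/2 * L,  A = pi*(D/200)^2
A1 = pi*(22.8/200)^2 = 0.040828 m^2
A2 = pi*(10.3/200)^2 = 0.008332 m^2
V = (0.040828+0.008332)/2*3.0 = 0.0737 m^3

0.0737


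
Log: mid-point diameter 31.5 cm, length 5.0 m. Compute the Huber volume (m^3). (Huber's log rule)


Huber: V = Am * L,  Am = pi*(Dm/200)^2
Am = pi*(31.5/200)^2 = 0.077931 m^2
V = 0.077931*5.0 = 0.3897 m^3

0.3897


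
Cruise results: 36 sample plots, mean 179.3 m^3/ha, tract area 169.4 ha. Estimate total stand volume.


Formula: Total Volume = Mean Volume per ha * Total Area
Total Volume = 179.3 m^3/ha * 169.4 ha
Total Volume = 30373 m^3

30373


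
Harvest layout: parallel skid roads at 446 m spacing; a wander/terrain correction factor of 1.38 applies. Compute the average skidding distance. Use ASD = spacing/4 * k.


Formula: ASD = (spacing / 4) * correction
Uncorrected distance = spacing / 4 = 446 / 4 = 111.5 m
ASD = 111.5 * 1.38 = 154 m

154


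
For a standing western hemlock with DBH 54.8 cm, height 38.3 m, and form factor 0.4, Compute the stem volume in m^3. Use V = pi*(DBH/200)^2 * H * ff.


Formula: V = pi * (DBH/200)^2 * H * ff
Radius = DBH/200 = 54.8/200 = 0.274 m
Radius^2 = 0.274^2 = 0.075076 m^2
V = pi * 0.075076 * 38.3 * 0.4
V = 3.613 m^3

3.613


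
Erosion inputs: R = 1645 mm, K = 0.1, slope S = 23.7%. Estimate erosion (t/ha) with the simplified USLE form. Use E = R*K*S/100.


Formula: E = R * K * S / 100  (simplified USLE)
R * K = 1645 * 0.1 = 164.5
E = 164.5 * 23.7 / 100 = 38.99 t/ha

38.99


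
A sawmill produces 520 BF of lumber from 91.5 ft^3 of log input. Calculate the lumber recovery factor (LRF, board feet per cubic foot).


Formula: LRF = Lumber Output (BF) / Log Input (ft^3)
LRF = 520 BF / 91.5 ft^3
LRF = 5.68 BF/ft^3

5.68


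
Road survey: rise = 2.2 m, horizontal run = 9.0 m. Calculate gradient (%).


Formula: Gradient = rise / run * 100
Gradient = 2.2 / 9.0 * 100 = 24.4%

24.4


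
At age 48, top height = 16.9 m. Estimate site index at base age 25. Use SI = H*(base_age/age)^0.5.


Formula: SI = H_dom * (base_age / age)^0.5
Age ratio = 25 / 48 = 0.52083
sqrt(age_ratio) = 0.72169
SI = 16.9 * 0.72169 = 12.2 m

12.2


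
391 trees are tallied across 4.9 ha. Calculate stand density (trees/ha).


Formula: Stand Density = N_trees / Area_ha
Density = 391 trees / 4.9 ha
Density = 80 trees/ha

80


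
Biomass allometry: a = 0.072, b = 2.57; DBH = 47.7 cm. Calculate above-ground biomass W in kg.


Formula: W = a * DBH^b  (allometric power law)
DBH^b = 47.7^2.57 = 20596.4435
W = 0.072 * 20596.4435 = 1482.9 kg

1482.9


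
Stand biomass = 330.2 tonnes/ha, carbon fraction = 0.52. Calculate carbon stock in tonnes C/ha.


Formula: Carbon Stock = Biomass * Carbon Fraction
C = 330.2 t/ha * 0.52
C = 171.7 t C/ha

171.7


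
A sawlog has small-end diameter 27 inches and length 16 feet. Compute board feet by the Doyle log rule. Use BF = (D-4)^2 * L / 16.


Doyle: BF = (D - 4)^2 * L / 16
Adjusted diameter = 27 - 4 = 23 in
(D-4)^2 = 23^2 = 529
BF = 529 * 16 / 16 = 529 BF

529


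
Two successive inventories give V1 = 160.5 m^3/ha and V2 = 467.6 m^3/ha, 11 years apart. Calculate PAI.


Formula: PAI = (V_T2 - V_T1) / (T2 - T1)
Volume increment = 467.6 - 160.5 = 307.1 m^3/ha
PAI = 307.1 / 11 = 27.92 m^3/ha/year

27.92


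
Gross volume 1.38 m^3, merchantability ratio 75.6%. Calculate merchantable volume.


Formula: MV = V_total * (merchantable_pct / 100)
Merchantable fraction = 75.6% / 100 = 0.756
MV = 1.38 m^3 * 0.756 = 1.043 m^3

1.043


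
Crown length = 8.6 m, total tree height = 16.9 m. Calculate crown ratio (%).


Formula: Crown Ratio = (Crown Length / Total Height) * 100
CR = (8.6 m / 16.9 m) * 100
CR = 0.5089 * 100 = 50.9%

50.9


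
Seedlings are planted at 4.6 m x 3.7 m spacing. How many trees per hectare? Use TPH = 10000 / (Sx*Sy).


Formula: TPH = 10000 m^2/ha / (spacing_x * spacing_y)
Area per tree = 4.6 m * 3.7 m = 17.02 m^2
TPH = 10000 / 17.02 = 588 trees/ha

588


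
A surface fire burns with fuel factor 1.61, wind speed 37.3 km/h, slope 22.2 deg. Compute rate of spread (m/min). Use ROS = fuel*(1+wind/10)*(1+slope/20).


Formula: ROS = fuel * (1 + wind/10) * (1 + slope/20)
Wind factor = 1 + 37.3/10 = 4.73
Slope factor = 1 + 22.2/20 = 2.11
ROS = 1.61 * 4.73 * 2.11 = 16.07 m/min

16.07


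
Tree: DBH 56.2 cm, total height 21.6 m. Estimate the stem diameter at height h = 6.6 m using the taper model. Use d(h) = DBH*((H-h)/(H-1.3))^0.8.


Taper: d(h) = DBH * ((H - h) / (H - 1.3))^0.8
Numerator = H - h = 21.6 - 6.6 = 15.0 m
Denominator = H - 1.3 = 21.6 - 1.3 = 20.3 m
Ratio = 15.0 / 20.3 = 0.73892
d = 56.2 * 0.73892^0.8 = 44.1 cm

44.1


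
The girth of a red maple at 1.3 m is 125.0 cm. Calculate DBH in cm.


Formula: DBH = C / pi
DBH = 125.0 / pi
pi = 3.14159...
DBH = 39.8 cm

39.8


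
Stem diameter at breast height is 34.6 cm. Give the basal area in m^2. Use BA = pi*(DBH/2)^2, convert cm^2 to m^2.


Formula: BA = pi * (DBH/2)^2 / 10000  (cm^2 to m^2)
Radius = DBH/2 = 34.6/2 = 17.3 cm
BA = pi * 17.3^2 / 10000
   = 940.2473 cm^2 / 10000
   = 0.094 m^2

0.094


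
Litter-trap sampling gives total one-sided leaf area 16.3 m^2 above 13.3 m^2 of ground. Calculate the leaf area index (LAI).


Formula: LAI = total leaf area / ground area  (dimensionless)
LAI = 16.3 m^2 / 13.3 m^2
LAI = 1.23

1.23


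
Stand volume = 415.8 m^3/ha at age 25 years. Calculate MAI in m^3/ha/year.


Formula: MAI = Total Volume / Stand Age
MAI = 415.8 m^3/ha / 25 years
MAI = 16.63 m^3/ha/year

16.63


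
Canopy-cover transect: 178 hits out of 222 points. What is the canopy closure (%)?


Formula: Canopy closure = covered points / total points * 100
Closure = 178 / 222 * 100
Closure = 0.8018 * 100 = 80.2%

80.2


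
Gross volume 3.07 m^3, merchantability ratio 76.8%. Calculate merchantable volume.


Formula: MV = V_total * (merchantable_pct / 100)
Merchantable fraction = 76.8% / 100 = 0.768
MV = 3.07 m^3 * 0.768 = 2.358 m^3

2.358


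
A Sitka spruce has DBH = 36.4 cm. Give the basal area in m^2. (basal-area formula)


Formula: BA = pi * (DBH/2)^2 / 10000  (cm^2 to m^2)
Radius = DBH/2 = 36.4/2 = 18.2 cm
BA = pi * 18.2^2 / 10000
   = 1040.6212 cm^2 / 10000
   = 0.1041 m^2

0.1041


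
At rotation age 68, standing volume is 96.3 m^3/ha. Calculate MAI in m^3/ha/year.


Formula: MAI = Total Volume / Stand Age
MAI = 96.3 m^3/ha / 68 years
MAI = 1.42 m^3/ha/year

1.42


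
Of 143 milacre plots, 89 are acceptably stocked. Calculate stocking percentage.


Formula: Stocking % = stocked plots / total plots * 100
Stocking = 89 / 143 * 100
Stocking = 0.6224 * 100 = 62.2%

62.2


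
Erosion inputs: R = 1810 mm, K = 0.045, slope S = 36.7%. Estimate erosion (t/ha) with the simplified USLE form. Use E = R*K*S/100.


Formula: E = R * K * S / 100  (simplified USLE)
R * K = 1810 * 0.045 = 81.45
E = 81.45 * 36.7 / 100 = 29.89 t/ha

29.89


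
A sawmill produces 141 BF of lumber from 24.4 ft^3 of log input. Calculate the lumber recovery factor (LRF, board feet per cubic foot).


Formula: LRF = Lumber Output (BF) / Log Input (ft^3)
LRF = 141 BF / 24.4 ft^3
LRF = 5.78 BF/ft^3

5.78


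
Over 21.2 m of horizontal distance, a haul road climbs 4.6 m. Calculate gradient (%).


Formula: Gradient = rise / run * 100
Gradient = 4.6 / 21.2 * 100 = 21.7%

21.7


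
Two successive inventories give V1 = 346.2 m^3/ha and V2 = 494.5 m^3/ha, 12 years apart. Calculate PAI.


Formula: PAI = (V_T2 - V_T1) / (T2 - T1)
Volume increment = 494.5 - 346.2 = 148.3 m^3/ha
PAI = 148.3 / 12 = 12.36 m^3/ha/year

12.36


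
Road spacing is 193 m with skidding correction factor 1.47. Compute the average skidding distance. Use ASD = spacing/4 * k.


Formula: ASD = (spacing / 4) * correction
Uncorrected distance = spacing / 4 = 193 / 4 = 48.25 m
ASD = 48.25 * 1.47 = 71 m

71


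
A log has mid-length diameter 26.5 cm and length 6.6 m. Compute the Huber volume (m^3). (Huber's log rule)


Huber: V = Am * L,  Am = pi*(Dm/200)^2
Am = pi*(26.5/200)^2 = 0.055155 m^2
V = 0.055155*6.6 = 0.364 m^3

0.364


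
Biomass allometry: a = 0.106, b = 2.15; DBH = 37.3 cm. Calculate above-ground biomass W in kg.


Formula: W = a * DBH^b  (allometric power law)
DBH^b = 37.3^2.15 = 2394.2748
W = 0.106 * 2394.2748 = 253.8 kg

253.8


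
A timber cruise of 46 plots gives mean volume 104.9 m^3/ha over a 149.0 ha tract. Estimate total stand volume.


Formula: Total Volume = Mean Volume per ha * Total Area
Total Volume = 104.9 m^3/ha * 149.0 ha
Total Volume = 15630 m^3

15630


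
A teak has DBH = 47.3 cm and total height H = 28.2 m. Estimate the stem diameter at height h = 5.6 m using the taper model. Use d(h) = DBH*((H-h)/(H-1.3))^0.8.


Taper: d(h) = DBH * ((H - h) / (H - 1.3))^0.8
Numerator = H - h = 28.2 - 5.6 = 22.6 m
Denominator = H - 1.3 = 28.2 - 1.3 = 26.9 m
Ratio = 22.6 / 26.9 = 0.84015
d = 47.3 * 0.84015^0.8 = 41.1 cm

41.1


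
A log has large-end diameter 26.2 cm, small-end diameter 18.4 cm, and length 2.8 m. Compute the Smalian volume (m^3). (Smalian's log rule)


Smalian: V = (A1 + A2)/2 * L,  A = pi*(D/200)^2
A1 = pi*(26.2/200)^2 = 0.053913 m^2
A2 = pi*(18.4/200)^2 = 0.02659 m^2
V = (0.053913+0.02659)/2*2.8 = 0.1127 m^3

0.1127


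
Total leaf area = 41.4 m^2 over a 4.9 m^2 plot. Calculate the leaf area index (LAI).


Formula: LAI = total leaf area / ground area  (dimensionless)
LAI = 41.4 m^2 / 4.9 m^2
LAI = 8.45

8.45


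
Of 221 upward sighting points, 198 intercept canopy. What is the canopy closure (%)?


Formula: Canopy closure = covered points / total points * 100
Closure = 198 / 221 * 100
Closure = 0.8959 * 100 = 89.6%

89.6


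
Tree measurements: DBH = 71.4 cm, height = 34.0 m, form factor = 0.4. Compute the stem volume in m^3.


Formula: V = pi * (DBH/200)^2 * H * ff
Radius = DBH/200 = 71.4/200 = 0.357 m
Radius^2 = 0.357^2 = 0.127449 m^2
V = pi * 0.127449 * 34.0 * 0.4
V = 5.445 m^3

5.445


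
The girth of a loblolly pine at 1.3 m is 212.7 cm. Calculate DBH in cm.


Formula: DBH = C / pi
DBH = 212.7 / pi
pi = 3.14159...
DBH = 67.7 cm

67.7


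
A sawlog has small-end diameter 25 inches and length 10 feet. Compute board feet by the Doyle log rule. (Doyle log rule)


Doyle: BF = (D - 4)^2 * L / 16
Adjusted diameter = 25 - 4 = 21 in
(D-4)^2 = 21^2 = 441
BF = 441 * 10 / 16 = 276 BF

276


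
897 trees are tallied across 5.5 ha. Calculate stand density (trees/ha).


Formula: Stand Density = N_trees / Area_ha
Density = 897 trees / 5.5 ha
Density = 163 trees/ha

163


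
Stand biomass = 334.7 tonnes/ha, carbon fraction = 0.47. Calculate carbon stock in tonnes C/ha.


Formula: Carbon Stock = Biomass * Carbon Fraction
C = 334.7 t/ha * 0.47
C = 157.3 t C/ha

157.3


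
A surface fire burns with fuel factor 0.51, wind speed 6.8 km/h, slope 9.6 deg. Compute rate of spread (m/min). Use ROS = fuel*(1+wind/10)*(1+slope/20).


Formula: ROS = fuel * (1 + wind/10) * (1 + slope/20)
Wind factor = 1 + 6.8/10 = 1.68
Slope factor = 1 + 9.6/20 = 1.48
ROS = 0.51 * 1.68 * 1.48 = 1.27 m/min

1.27


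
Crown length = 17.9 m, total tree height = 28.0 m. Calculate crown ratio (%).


Formula: Crown Ratio = (Crown Length / Total Height) * 100
CR = (17.9 m / 28.0 m) * 100
CR = 0.6393 * 100 = 63.9%

63.9


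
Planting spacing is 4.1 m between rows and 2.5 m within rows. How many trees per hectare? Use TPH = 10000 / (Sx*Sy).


Formula: TPH = 10000 m^2/ha / (spacing_x * spacing_y)
Area per tree = 4.1 m * 2.5 m = 10.25 m^2
TPH = 10000 / 10.25 = 976 trees/ha

976


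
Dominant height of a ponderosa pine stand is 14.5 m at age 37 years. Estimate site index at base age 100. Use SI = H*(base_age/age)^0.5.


Formula: SI = H_dom * (base_age / age)^0.5
Age ratio = 100 / 37 = 2.7027
sqrt(age_ratio) = 1.64399
SI = 14.5 * 1.64399 = 23.8 m

23.8


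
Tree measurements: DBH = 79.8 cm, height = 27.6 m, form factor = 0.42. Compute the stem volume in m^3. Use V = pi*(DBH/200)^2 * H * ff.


Formula: V = pi * (DBH/200)^2 * H * ff
Radius = DBH/200 = 79.8/200 = 0.399 m
Radius^2 = 0.399^2 = 0.159201 m^2
V = pi * 0.159201 * 27.6 * 0.42
V = 5.798 m^3

5.798


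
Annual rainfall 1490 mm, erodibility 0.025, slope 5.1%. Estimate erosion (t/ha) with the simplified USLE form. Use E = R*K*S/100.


Formula: E = R * K * S / 100  (simplified USLE)
R * K = 1490 * 0.025 = 37.25
E = 37.25 * 5.1 / 100 = 1.9 t/ha

1.9


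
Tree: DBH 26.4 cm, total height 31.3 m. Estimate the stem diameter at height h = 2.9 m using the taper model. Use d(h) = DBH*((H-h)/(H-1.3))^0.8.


Taper: d(h) = DBH * ((H - h) / (H - 1.3))^0.8
Numerator = H - h = 31.3 - 2.9 = 28.4 m
Denominator = H - 1.3 = 31.3 - 1.3 = 30.0 m
Ratio = 28.4 / 30.0 = 0.94667
d = 26.4 * 0.94667^0.8 = 25.3 cm

25.3


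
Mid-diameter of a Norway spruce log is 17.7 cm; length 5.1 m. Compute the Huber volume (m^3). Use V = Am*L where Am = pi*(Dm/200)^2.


Huber: V = Am * L,  Am = pi*(Dm/200)^2
Am = pi*(17.7/200)^2 = 0.024606 m^2
V = 0.024606*5.1 = 0.1255 m^3

0.1255


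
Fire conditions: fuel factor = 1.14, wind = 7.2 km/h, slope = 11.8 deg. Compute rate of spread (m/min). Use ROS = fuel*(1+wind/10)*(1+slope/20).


Formula: ROS = fuel * (1 + wind/10) * (1 + slope/20)
Wind factor = 1 + 7.2/10 = 1.72
Slope factor = 1 + 11.8/20 = 1.59
ROS = 1.14 * 1.72 * 1.59 = 3.12 m/min

3.12


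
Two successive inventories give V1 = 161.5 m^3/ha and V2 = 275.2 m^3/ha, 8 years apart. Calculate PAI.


Formula: PAI = (V_T2 - V_T1) / (T2 - T1)
Volume increment = 275.2 - 161.5 = 113.7 m^3/ha
PAI = 113.7 / 8 = 14.21 m^3/ha/year

14.21


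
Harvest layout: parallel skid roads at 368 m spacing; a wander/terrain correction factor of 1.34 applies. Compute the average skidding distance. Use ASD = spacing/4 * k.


Formula: ASD = (spacing / 4) * correction
Uncorrected distance = spacing / 4 = 368 / 4 = 92 m
ASD = 92 * 1.34 = 123 m

123


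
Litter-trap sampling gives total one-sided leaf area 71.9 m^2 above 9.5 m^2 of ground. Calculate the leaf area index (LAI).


Formula: LAI = total leaf area / ground area  (dimensionless)
LAI = 71.9 m^2 / 9.5 m^2
LAI = 7.57

7.57


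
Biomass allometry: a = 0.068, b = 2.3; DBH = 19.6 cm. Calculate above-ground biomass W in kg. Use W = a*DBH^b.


Formula: W = a * DBH^b  (allometric power law)
DBH^b = 19.6^2.3 = 937.97
W = 0.068 * 937.97 = 63.8 kg

63.8


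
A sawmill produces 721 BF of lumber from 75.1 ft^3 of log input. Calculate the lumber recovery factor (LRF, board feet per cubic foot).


Formula: LRF = Lumber Output (BF) / Log Input (ft^3)
LRF = 721 BF / 75.1 ft^3
LRF = 9.6 BF/ft^3

9.6


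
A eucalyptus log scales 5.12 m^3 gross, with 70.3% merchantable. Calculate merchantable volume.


Formula: MV = V_total * (merchantable_pct / 100)
Merchantable fraction = 70.3% / 100 = 0.703
MV = 5.12 m^3 * 0.703 = 3.599 m^3

3.599


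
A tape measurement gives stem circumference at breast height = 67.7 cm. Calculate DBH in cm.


Formula: DBH = C / pi
DBH = 67.7 / pi
pi = 3.14159...
DBH = 21.5 cm

21.5


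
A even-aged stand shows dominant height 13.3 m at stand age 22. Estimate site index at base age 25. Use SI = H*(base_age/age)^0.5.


Formula: SI = H_dom * (base_age / age)^0.5
Age ratio = 25 / 22 = 1.13636
sqrt(age_ratio) = 1.066
SI = 13.3 * 1.066 = 14.2 m

14.2


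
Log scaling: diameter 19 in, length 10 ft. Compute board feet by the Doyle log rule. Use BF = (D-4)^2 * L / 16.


Doyle: BF = (D - 4)^2 * L / 16
Adjusted diameter = 19 - 4 = 15 in
(D-4)^2 = 15^2 = 225
BF = 225 * 10 / 16 = 141 BF

141


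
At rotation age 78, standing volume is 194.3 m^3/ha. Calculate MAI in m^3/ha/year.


Formula: MAI = Total Volume / Stand Age
MAI = 194.3 m^3/ha / 78 years
MAI = 2.49 m^3/ha/year

2.49


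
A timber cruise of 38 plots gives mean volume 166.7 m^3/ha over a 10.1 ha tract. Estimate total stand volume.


Formula: Total Volume = Mean Volume per ha * Total Area
Total Volume = 166.7 m^3/ha * 10.1 ha
Total Volume = 1684 m^3

1684


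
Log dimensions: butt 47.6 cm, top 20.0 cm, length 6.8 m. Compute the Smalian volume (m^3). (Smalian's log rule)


Smalian: V = (A1 + A2)/2 * L,  A = pi*(D/200)^2
A1 = pi*(47.6/200)^2 = 0.177952 m^2
A2 = pi*(20.0/200)^2 = 0.031416 m^2
V = (0.177952+0.031416)/2*6.8 = 0.7119 m^3

0.7119


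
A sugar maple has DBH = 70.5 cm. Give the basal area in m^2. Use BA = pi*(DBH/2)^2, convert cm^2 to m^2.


Formula: BA = pi * (DBH/2)^2 / 10000  (cm^2 to m^2)
Radius = DBH/2 = 70.5/2 = 35.25 cm
BA = pi * 35.25^2 / 10000
   = 3903.6252 cm^2 / 10000
   = 0.3904 m^2

0.3904


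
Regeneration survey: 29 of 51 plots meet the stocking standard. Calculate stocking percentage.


Formula: Stocking % = stocked plots / total plots * 100
Stocking = 29 / 51 * 100
Stocking = 0.5686 * 100 = 56.9%

56.9


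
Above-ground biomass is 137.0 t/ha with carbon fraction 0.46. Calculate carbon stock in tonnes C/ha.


Formula: Carbon Stock = Biomass * Carbon Fraction
C = 137.0 t/ha * 0.46
C = 63.0 t C/ha

63.0


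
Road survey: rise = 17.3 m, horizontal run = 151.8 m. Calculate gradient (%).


Formula: Gradient = rise / run * 100
Gradient = 17.3 / 151.8 * 100 = 11.4%

11.4


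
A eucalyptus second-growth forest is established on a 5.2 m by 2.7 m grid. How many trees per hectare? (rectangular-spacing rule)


Formula: TPH = 10000 m^2/ha / (spacing_x * spacing_y)
Area per tree = 5.2 m * 2.7 m = 14.04 m^2
TPH = 10000 / 14.04 = 712 trees/ha

712


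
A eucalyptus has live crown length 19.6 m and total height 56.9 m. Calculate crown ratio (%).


Formula: Crown Ratio = (Crown Length / Total Height) * 100
CR = (19.6 m / 56.9 m) * 100
CR = 0.3445 * 100 = 34.4%

34.4


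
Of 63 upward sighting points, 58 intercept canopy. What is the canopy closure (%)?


Formula: Canopy closure = covered points / total points * 100
Closure = 58 / 63 * 100
Closure = 0.9206 * 100 = 92.1%

92.1


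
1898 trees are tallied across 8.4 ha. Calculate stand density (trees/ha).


Formula: Stand Density = N_trees / Area_ha
Density = 1898 trees / 8.4 ha
Density = 226 trees/ha

226


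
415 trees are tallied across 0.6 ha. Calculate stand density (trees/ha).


Formula: Stand Density = N_trees / Area_ha
Density = 415 trees / 0.6 ha
Density = 692 trees/ha

692


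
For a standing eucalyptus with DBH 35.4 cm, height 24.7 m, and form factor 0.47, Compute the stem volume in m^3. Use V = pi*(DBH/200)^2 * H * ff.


Formula: V = pi * (DBH/200)^2 * H * ff
Radius = DBH/200 = 35.4/200 = 0.177 m
Radius^2 = 0.177^2 = 0.031329 m^2
V = pi * 0.031329 * 24.7 * 0.47
V = 1.143 m^3

1.143


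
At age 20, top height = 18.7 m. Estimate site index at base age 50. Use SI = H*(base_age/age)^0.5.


Formula: SI = H_dom * (base_age / age)^0.5
Age ratio = 50 / 20 = 2.5
sqrt(age_ratio) = 1.58114
SI = 18.7 * 1.58114 = 29.6 m

29.6


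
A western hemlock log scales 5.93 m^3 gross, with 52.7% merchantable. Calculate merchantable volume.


Formula: MV = V_total * (merchantable_pct / 100)
Merchantable fraction = 52.7% / 100 = 0.527
MV = 5.93 m^3 * 0.527 = 3.125 m^3

3.125


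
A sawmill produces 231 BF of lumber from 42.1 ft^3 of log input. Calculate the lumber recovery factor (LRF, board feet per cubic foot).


Formula: LRF = Lumber Output (BF) / Log Input (ft^3)
LRF = 231 BF / 42.1 ft^3
LRF = 5.49 BF/ft^3

5.49


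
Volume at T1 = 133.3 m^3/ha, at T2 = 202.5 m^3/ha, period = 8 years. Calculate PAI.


Formula: PAI = (V_T2 - V_T1) / (T2 - T1)
Volume increment = 202.5 - 133.3 = 69.2 m^3/ha
PAI = 69.2 / 8 = 8.65 m^3/ha/year

8.65


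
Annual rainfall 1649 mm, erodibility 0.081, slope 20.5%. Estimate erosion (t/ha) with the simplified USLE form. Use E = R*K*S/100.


Formula: E = R * K * S / 100  (simplified USLE)
R * K = 1649 * 0.081 = 133.569
E = 133.569 * 20.5 / 100 = 27.38 t/ha

27.38


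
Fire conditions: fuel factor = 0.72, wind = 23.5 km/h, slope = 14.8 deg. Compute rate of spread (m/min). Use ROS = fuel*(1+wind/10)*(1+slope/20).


Formula: ROS = fuel * (1 + wind/10) * (1 + slope/20)
Wind factor = 1 + 23.5/10 = 3.35
Slope factor = 1 + 14.8/20 = 1.74
ROS = 0.72 * 3.35 * 1.74 = 4.2 m/min

4.2


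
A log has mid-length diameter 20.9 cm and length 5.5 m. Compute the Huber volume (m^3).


Huber: V = Am * L,  Am = pi*(Dm/200)^2
Am = pi*(20.9/200)^2 = 0.034307 m^2
V = 0.034307*5.5 = 0.1887 m^3

0.1887


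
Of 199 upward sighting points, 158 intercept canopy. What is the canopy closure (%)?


Formula: Canopy closure = covered points / total points * 100
Closure = 158 / 199 * 100
Closure = 0.794 * 100 = 79.4%

79.4


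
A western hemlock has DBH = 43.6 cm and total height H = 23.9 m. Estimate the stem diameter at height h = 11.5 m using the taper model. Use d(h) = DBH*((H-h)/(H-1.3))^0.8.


Taper: d(h) = DBH * ((H - h) / (H - 1.3))^0.8
Numerator = H - h = 23.9 - 11.5 = 12.4 m
Denominator = H - 1.3 = 23.9 - 1.3 = 22.6 m
Ratio = 12.4 / 22.6 = 0.54867
d = 43.6 * 0.54867^0.8 = 27.0 cm

27.0


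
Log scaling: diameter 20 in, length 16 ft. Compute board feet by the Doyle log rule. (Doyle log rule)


Doyle: BF = (D - 4)^2 * L / 16
Adjusted diameter = 20 - 4 = 16 in
(D-4)^2 = 16^2 = 256
BF = 256 * 16 / 16 = 256 BF

256


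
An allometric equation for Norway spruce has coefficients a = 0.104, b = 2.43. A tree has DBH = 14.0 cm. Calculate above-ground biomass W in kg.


Formula: W = a * DBH^b  (allometric power law)
DBH^b = 14.0^2.43 = 609.6648
W = 0.104 * 609.6648 = 63.4 kg

63.4


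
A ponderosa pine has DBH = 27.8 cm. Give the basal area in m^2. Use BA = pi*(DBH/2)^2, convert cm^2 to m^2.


Formula: BA = pi * (DBH/2)^2 / 10000  (cm^2 to m^2)
Radius = DBH/2 = 27.8/2 = 13.9 cm
BA = pi * 13.9^2 / 10000
   = 606.9871 cm^2 / 10000
   = 0.0607 m^2

0.0607


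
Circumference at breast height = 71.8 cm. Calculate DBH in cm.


Formula: DBH = C / pi
DBH = 71.8 / pi
pi = 3.14159...
DBH = 22.9 cm

22.9


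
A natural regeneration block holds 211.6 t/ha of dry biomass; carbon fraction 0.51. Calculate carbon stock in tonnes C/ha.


Formula: Carbon Stock = Biomass * Carbon Fraction
C = 211.6 t/ha * 0.51
C = 107.9 t C/ha

107.9


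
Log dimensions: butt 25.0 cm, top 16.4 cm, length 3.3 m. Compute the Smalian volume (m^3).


Smalian: V = (A1 + A2)/2 * L,  A = pi*(D/200)^2
A1 = pi*(25.0/200)^2 = 0.049087 m^2
A2 = pi*(16.4/200)^2 = 0.021124 m^2
V = (0.049087+0.021124)/2*3.3 = 0.1158 m^3

0.1158


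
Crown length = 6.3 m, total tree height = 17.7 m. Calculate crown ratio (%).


Formula: Crown Ratio = (Crown Length / Total Height) * 100
CR = (6.3 m / 17.7 m) * 100
CR = 0.3559 * 100 = 35.6%

35.6


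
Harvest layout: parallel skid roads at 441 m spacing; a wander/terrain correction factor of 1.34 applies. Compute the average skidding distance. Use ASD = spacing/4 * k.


Formula: ASD = (spacing / 4) * correction
Uncorrected distance = spacing / 4 = 441 / 4 = 110.25 m
ASD = 110.25 * 1.34 = 148 m

148


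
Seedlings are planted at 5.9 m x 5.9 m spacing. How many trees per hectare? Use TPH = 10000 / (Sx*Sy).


Formula: TPH = 10000 m^2/ha / (spacing_x * spacing_y)
Area per tree = 5.9 m * 5.9 m = 34.81 m^2
TPH = 10000 / 34.81 = 287 trees/ha

287


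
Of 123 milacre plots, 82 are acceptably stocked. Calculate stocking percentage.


Formula: Stocking % = stocked plots / total plots * 100
Stocking = 82 / 123 * 100
Stocking = 0.6667 * 100 = 66.7%

66.7


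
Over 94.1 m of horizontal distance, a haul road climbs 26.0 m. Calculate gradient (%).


Formula: Gradient = rise / run * 100
Gradient = 26.0 / 94.1 * 100 = 27.6%

27.6


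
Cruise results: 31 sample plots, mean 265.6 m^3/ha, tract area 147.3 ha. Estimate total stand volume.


Formula: Total Volume = Mean Volume per ha * Total Area
Total Volume = 265.6 m^3/ha * 147.3 ha
Total Volume = 39123 m^3

39123


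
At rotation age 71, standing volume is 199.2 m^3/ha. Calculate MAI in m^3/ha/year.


Formula: MAI = Total Volume / Stand Age
MAI = 199.2 m^3/ha / 71 years
MAI = 2.81 m^3/ha/year

2.81


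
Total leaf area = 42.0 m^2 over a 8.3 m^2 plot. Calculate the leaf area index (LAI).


Formula: LAI = total leaf area / ground area  (dimensionless)
LAI = 42.0 m^2 / 8.3 m^2
LAI = 5.06

5.06


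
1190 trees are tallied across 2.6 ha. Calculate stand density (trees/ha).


Formula: Stand Density = N_trees / Area_ha
Density = 1190 trees / 2.6 ha
Density = 458 trees/ha

458


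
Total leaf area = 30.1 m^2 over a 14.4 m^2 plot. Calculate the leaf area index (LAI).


Formula: LAI = total leaf area / ground area  (dimensionless)
LAI = 30.1 m^2 / 14.4 m^2
LAI = 2.09

2.09


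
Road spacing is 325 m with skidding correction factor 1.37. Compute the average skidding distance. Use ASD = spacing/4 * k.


Formula: ASD = (spacing / 4) * correction
Uncorrected distance = spacing / 4 = 325 / 4 = 81.25 m
ASD = 81.25 * 1.37 = 111 m

111


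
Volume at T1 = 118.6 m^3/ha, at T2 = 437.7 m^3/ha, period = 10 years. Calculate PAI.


Formula: PAI = (V_T2 - V_T1) / (T2 - T1)
Volume increment = 437.7 - 118.6 = 319.1 m^3/ha
PAI = 319.1 / 10 = 31.91 m^3/ha/year

31.91


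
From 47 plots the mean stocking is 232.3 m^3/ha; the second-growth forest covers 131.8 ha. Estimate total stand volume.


Formula: Total Volume = Mean Volume per ha * Total Area
Total Volume = 232.3 m^3/ha * 131.8 ha
Total Volume = 30617 m^3

30617


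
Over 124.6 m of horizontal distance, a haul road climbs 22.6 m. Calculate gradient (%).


Formula: Gradient = rise / run * 100
Gradient = 22.6 / 124.6 * 100 = 18.1%

18.1


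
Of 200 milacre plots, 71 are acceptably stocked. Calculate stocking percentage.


Formula: Stocking % = stocked plots / total plots * 100
Stocking = 71 / 200 * 100
Stocking = 0.355 * 100 = 35.5%

35.5


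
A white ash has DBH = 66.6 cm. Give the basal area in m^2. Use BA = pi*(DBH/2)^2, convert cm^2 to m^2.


Formula: BA = pi * (DBH/2)^2 / 10000  (cm^2 to m^2)
Radius = DBH/2 = 66.6/2 = 33.3 cm
BA = pi * 33.3^2 / 10000
   = 3483.6807 cm^2 / 10000
   = 0.3484 m^2

0.3484


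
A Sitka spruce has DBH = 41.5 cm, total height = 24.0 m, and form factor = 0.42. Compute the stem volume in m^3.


Formula: V = pi * (DBH/200)^2 * H * ff
Radius = DBH/200 = 41.5/200 = 0.2075 m
Radius^2 = 0.2075^2 = 0.04305625 m^2
V = pi * 0.04305625 * 24.0 * 0.42
V = 1.363 m^3

1.363


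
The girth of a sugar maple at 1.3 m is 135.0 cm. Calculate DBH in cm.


Formula: DBH = C / pi
DBH = 135.0 / pi
pi = 3.14159...
DBH = 43.0 cm

43.0


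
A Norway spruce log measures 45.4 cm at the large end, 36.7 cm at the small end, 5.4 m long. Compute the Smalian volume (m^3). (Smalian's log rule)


Smalian: V = (A1 + A2)/2 * L,  A = pi*(D/200)^2
A1 = pi*(45.4/200)^2 = 0.161883 m^2
A2 = pi*(36.7/200)^2 = 0.105784 m^2
V = (0.161883+0.105784)/2*5.4 = 0.7227 m^3

0.7227


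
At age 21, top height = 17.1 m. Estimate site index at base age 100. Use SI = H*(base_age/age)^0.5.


Formula: SI = H_dom * (base_age / age)^0.5
Age ratio = 100 / 21 = 4.7619
sqrt(age_ratio) = 2.18218
SI = 17.1 * 2.18218 = 37.3 m

37.3


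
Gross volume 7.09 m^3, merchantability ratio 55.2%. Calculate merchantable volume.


Formula: MV = V_total * (merchantable_pct / 100)
Merchantable fraction = 55.2% / 100 = 0.552
MV = 7.09 m^3 * 0.552 = 3.914 m^3

3.914


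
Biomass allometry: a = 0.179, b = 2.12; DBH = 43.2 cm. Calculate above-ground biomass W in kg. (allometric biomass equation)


Formula: W = a * DBH^b  (allometric power law)
DBH^b = 43.2^2.12 = 2932.4157
W = 0.179 * 2932.4157 = 524.9 kg

524.9


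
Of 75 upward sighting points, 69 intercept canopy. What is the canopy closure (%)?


Formula: Canopy closure = covered points / total points * 100
Closure = 69 / 75 * 100
Closure = 0.92 * 100 = 92.0%

92.0


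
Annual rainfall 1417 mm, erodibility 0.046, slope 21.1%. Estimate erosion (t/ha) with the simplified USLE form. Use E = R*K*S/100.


Formula: E = R * K * S / 100  (simplified USLE)
R * K = 1417 * 0.046 = 65.182
E = 65.182 * 21.1 / 100 = 13.75 t/ha

13.75


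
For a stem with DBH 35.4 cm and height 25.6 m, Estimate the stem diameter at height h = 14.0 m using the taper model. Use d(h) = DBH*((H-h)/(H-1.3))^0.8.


Taper: d(h) = DBH * ((H - h) / (H - 1.3))^0.8
Numerator = H - h = 25.6 - 14.0 = 11.6 m
Denominator = H - 1.3 = 25.6 - 1.3 = 24.3 m
Ratio = 11.6 / 24.3 = 0.47737
d = 35.4 * 0.47737^0.8 = 19.6 cm

19.6


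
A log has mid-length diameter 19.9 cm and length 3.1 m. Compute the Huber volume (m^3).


Huber: V = Am * L,  Am = pi*(Dm/200)^2
Am = pi*(19.9/200)^2 = 0.031103 m^2
V = 0.031103*3.1 = 0.0964 m^3

0.0964


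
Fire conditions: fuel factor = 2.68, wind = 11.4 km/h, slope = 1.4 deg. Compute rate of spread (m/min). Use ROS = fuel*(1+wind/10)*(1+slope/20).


Formula: ROS = fuel * (1 + wind/10) * (1 + slope/20)
Wind factor = 1 + 11.4/10 = 2.14
Slope factor = 1 + 1.4/20 = 1.07
ROS = 2.68 * 2.14 * 1.07 = 6.14 m/min

6.14


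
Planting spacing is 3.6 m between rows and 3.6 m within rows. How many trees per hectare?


Formula: TPH = 10000 m^2/ha / (spacing_x * spacing_y)
Area per tree = 3.6 m * 3.6 m = 12.96 m^2
TPH = 10000 / 12.96 = 772 trees/ha

772


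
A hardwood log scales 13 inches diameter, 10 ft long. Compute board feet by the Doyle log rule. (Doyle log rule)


Doyle: BF = (D - 4)^2 * L / 16
Adjusted diameter = 13 - 4 = 9 in
(D-4)^2 = 9^2 = 81
BF = 81 * 10 / 16 = 51 BF

51


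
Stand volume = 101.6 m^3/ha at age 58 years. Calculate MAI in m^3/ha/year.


Formula: MAI = Total Volume / Stand Age
MAI = 101.6 m^3/ha / 58 years
MAI = 1.75 m^3/ha/year

1.75


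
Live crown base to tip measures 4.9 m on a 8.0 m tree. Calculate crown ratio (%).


Formula: Crown Ratio = (Crown Length / Total Height) * 100
CR = (4.9 m / 8.0 m) * 100
CR = 0.6125 * 100 = 61.3%

61.3


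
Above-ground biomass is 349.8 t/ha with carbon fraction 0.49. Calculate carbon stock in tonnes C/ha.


Formula: Carbon Stock = Biomass * Carbon Fraction
C = 349.8 t/ha * 0.49
C = 171.4 t C/ha

171.4


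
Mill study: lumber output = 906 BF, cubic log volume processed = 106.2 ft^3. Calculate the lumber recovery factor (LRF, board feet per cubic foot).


Formula: LRF = Lumber Output (BF) / Log Input (ft^3)
LRF = 906 BF / 106.2 ft^3
LRF = 8.53 BF/ft^3

8.53


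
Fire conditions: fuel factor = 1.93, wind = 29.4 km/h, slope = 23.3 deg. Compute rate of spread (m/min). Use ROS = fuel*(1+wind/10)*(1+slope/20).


Formula: ROS = fuel * (1 + wind/10) * (1 + slope/20)
Wind factor = 1 + 29.4/10 = 3.94
Slope factor = 1 + 23.3/20 = 2.165
ROS = 1.93 * 3.94 * 2.165 = 16.46 m/min

16.46


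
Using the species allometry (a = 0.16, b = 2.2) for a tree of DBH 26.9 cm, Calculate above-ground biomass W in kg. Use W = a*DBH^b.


Formula: W = a * DBH^b  (allometric power law)
DBH^b = 26.9^2.2 = 1397.8321
W = 0.16 * 1397.8321 = 223.7 kg

223.7


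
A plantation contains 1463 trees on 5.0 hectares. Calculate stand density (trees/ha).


Formula: Stand Density = N_trees / Area_ha
Density = 1463 trees / 5.0 ha
Density = 293 trees/ha

293


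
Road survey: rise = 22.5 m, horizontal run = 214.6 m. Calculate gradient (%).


Formula: Gradient = rise / run * 100
Gradient = 22.5 / 214.6 * 100 = 10.5%

10.5


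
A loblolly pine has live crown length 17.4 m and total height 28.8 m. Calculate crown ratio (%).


Formula: Crown Ratio = (Crown Length / Total Height) * 100
CR = (17.4 m / 28.8 m) * 100
CR = 0.6042 * 100 = 60.4%

60.4


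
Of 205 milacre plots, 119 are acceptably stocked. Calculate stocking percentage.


Formula: Stocking % = stocked plots / total plots * 100
Stocking = 119 / 205 * 100
Stocking = 0.5805 * 100 = 58.0%

58.0


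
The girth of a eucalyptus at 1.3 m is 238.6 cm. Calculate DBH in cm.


Formula: DBH = C / pi
DBH = 238.6 / pi
pi = 3.14159...
DBH = 75.9 cm

75.9


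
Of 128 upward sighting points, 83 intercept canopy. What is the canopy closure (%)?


Formula: Canopy closure = covered points / total points * 100
Closure = 83 / 128 * 100
Closure = 0.6484 * 100 = 64.8%

64.8


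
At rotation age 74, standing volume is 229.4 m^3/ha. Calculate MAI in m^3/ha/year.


Formula: MAI = Total Volume / Stand Age
MAI = 229.4 m^3/ha / 74 years
MAI = 3.1 m^3/ha/year

3.1


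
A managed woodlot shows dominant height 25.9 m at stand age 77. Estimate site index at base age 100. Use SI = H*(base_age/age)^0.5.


Formula: SI = H_dom * (base_age / age)^0.5
Age ratio = 100 / 77 = 1.2987
sqrt(age_ratio) = 1.13961
SI = 25.9 * 1.13961 = 29.5 m

29.5


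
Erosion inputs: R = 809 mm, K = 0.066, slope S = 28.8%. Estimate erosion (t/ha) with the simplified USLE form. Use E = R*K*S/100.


Formula: E = R * K * S / 100  (simplified USLE)
R * K = 809 * 0.066 = 53.394
E = 53.394 * 28.8 / 100 = 15.38 t/ha

15.38


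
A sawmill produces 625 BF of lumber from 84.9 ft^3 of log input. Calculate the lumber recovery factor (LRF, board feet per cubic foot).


Formula: LRF = Lumber Output (BF) / Log Input (ft^3)
LRF = 625 BF / 84.9 ft^3
LRF = 7.36 BF/ft^3

7.36


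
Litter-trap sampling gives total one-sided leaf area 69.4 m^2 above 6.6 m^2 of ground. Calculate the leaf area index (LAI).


Formula: LAI = total leaf area / ground area  (dimensionless)
LAI = 69.4 m^2 / 6.6 m^2
LAI = 10.52

10.52


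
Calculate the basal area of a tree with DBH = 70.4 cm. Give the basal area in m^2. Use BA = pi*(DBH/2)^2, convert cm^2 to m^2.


Formula: BA = pi * (DBH/2)^2 / 10000  (cm^2 to m^2)
Radius = DBH/2 = 70.4/2 = 35.2 cm
BA = pi * 35.2^2 / 10000
   = 3892.559 cm^2 / 10000
   = 0.3893 m^2

0.3893


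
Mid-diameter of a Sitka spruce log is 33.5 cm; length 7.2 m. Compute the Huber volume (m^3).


Huber: V = Am * L,  Am = pi*(Dm/200)^2
Am = pi*(33.5/200)^2 = 0.088141 m^2
V = 0.088141*7.2 = 0.6346 m^3

0.6346


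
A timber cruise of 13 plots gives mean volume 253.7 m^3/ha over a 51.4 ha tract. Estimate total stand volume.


Formula: Total Volume = Mean Volume per ha * Total Area
Total Volume = 253.7 m^3/ha * 51.4 ha
Total Volume = 13040 m^3

13040


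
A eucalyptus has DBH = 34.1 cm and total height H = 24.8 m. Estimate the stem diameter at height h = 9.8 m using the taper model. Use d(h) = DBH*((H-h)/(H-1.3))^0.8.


Taper: d(h) = DBH * ((H - h) / (H - 1.3))^0.8
Numerator = H - h = 24.8 - 9.8 = 15.0 m
Denominator = H - 1.3 = 24.8 - 1.3 = 23.5 m
Ratio = 15.0 / 23.5 = 0.6383
d = 34.1 * 0.6383^0.8 = 23.8 cm

23.8


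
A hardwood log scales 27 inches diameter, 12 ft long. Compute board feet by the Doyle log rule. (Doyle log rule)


Doyle: BF = (D - 4)^2 * L / 16
Adjusted diameter = 27 - 4 = 23 in
(D-4)^2 = 23^2 = 529
BF = 529 * 12 / 16 = 397 BF

397


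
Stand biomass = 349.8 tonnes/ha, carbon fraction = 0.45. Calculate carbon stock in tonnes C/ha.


Formula: Carbon Stock = Biomass * Carbon Fraction
C = 349.8 t/ha * 0.45
C = 157.4 t C/ha

157.4


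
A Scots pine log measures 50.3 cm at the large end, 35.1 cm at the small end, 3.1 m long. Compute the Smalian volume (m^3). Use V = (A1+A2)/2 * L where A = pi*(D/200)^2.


Smalian: V = (A1 + A2)/2 * L,  A = pi*(D/200)^2
A1 = pi*(50.3/200)^2 = 0.198713 m^2
A2 = pi*(35.1/200)^2 = 0.096762 m^2
V = (0.198713+0.096762)/2*3.1 = 0.458 m^3

0.458


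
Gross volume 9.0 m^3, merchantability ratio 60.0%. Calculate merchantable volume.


Formula: MV = V_total * (merchantable_pct / 100)
Merchantable fraction = 60.0% / 100 = 0.6
MV = 9.0 m^3 * 0.6 = 5.4 m^3

5.4


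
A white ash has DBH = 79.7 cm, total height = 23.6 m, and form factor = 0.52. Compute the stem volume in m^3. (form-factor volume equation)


Formula: V = pi * (DBH/200)^2 * H * ff
Radius = DBH/200 = 79.7/200 = 0.3985 m
Radius^2 = 0.3985^2 = 0.15880225 m^2
V = pi * 0.15880225 * 23.6 * 0.52
V = 6.122 m^3

6.122


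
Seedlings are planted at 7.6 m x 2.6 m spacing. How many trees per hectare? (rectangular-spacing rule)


Formula: TPH = 10000 m^2/ha / (spacing_x * spacing_y)
Area per tree = 7.6 m * 2.6 m = 19.76 m^2
TPH = 10000 / 19.76 = 506 trees/ha

506


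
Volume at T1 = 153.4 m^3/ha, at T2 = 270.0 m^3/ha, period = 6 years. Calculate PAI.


Formula: PAI = (V_T2 - V_T1) / (T2 - T1)
Volume increment = 270.0 - 153.4 = 116.6 m^3/ha
PAI = 116.6 / 6 = 19.43 m^3/ha/year

19.43


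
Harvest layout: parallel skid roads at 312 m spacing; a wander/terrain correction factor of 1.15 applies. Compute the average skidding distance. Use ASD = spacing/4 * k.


Formula: ASD = (spacing / 4) * correction
Uncorrected distance = spacing / 4 = 312 / 4 = 78 m
ASD = 78 * 1.15 = 90 m

90


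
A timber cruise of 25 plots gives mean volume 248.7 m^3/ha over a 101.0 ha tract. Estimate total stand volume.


Formula: Total Volume = Mean Volume per ha * Total Area
Total Volume = 248.7 m^3/ha * 101.0 ha
Total Volume = 25119 m^3

25119


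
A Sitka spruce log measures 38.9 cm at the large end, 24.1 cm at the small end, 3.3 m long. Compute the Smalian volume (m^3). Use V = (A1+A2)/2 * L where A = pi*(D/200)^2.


Smalian: V = (A1 + A2)/2 * L,  A = pi*(D/200)^2
A1 = pi*(38.9/200)^2 = 0.118847 m^2
A2 = pi*(24.1/200)^2 = 0.045617 m^2
V = (0.118847+0.045617)/2*3.3 = 0.2714 m^3

0.2714


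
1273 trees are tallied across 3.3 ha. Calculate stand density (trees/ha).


Formula: Stand Density = N_trees / Area_ha
Density = 1273 trees / 3.3 ha
Density = 386 trees/ha

386


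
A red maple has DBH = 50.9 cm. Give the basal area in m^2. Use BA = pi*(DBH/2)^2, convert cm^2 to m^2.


Formula: BA = pi * (DBH/2)^2 / 10000  (cm^2 to m^2)
Radius = DBH/2 = 50.9/2 = 25.45 cm
BA = pi * 25.45^2 / 10000
   = 2034.8174 cm^2 / 10000
   = 0.2035 m^2

0.2035


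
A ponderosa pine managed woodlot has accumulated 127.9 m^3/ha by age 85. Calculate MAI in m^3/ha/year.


Formula: MAI = Total Volume / Stand Age
MAI = 127.9 m^3/ha / 85 years
MAI = 1.5 m^3/ha/year

1.5


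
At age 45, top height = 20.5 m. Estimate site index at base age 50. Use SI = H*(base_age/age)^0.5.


Formula: SI = H_dom * (base_age / age)^0.5
Age ratio = 50 / 45 = 1.11111
sqrt(age_ratio) = 1.05409
SI = 20.5 * 1.05409 = 21.6 m

21.6


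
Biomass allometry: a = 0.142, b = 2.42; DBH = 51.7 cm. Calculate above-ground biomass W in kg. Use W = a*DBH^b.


Formula: W = a * DBH^b  (allometric power law)
DBH^b = 51.7^2.42 = 14016.7431
W = 0.142 * 14016.7431 = 1990.4 kg

1990.4


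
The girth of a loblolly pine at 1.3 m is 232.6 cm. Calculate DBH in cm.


Formula: DBH = C / pi
DBH = 232.6 / pi
pi = 3.14159...
DBH = 74.0 cm

74.0


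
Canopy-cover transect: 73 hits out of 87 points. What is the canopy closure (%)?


Formula: Canopy closure = covered points / total points * 100
Closure = 73 / 87 * 100
Closure = 0.8391 * 100 = 83.9%

83.9


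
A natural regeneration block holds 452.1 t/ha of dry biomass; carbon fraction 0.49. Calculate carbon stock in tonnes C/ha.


Formula: Carbon Stock = Biomass * Carbon Fraction
C = 452.1 t/ha * 0.49
C = 221.5 t C/ha

221.5


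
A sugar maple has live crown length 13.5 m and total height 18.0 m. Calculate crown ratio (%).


Formula: Crown Ratio = (Crown Length / Total Height) * 100
CR = (13.5 m / 18.0 m) * 100
CR = 0.75 * 100 = 75.0%

75.0


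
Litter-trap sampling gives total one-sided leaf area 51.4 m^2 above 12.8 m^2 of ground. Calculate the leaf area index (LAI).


Formula: LAI = total leaf area / ground area  (dimensionless)
LAI = 51.4 m^2 / 12.8 m^2
LAI = 4.02

4.02
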